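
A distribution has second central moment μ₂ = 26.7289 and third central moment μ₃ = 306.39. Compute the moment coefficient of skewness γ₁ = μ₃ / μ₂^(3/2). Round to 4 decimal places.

2.2172

σ = √μ₂ = √26.7289 = 5.17000
σ³ = μ₂^(3/2) = 138.18841
γ₁ = μ₃/σ³ = 306.39 / 138.18841 ≈ 2.2172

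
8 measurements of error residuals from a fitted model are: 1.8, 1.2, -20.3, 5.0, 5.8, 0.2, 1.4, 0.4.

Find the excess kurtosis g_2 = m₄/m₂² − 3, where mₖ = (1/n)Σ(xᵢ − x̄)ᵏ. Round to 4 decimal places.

2.4743

x̄ = -0.5625
Σ(xᵢ − x̄)² = 475.0388 ⇒ m₂ = 59.37984
Σ(xᵢ − x̄)⁴ = 154416.8790 ⇒ m₄ = 19302.10988
m₂² = 3525.96584
g_2 = m₄/m₂² − 3 = 5.47428 − 3 ≈ 2.4743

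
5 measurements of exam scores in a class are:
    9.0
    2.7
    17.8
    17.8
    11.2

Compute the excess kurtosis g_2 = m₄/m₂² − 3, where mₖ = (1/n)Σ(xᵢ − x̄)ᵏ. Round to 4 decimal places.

x̄ = 11.7000
Σ(xᵢ − x̄)² = 162.9600 ⇒ m₂ = 32.59200
Σ(xᵢ − x̄)⁴ = 9383.3748 ⇒ m₄ = 1876.67496
m₂² = 1062.23846
g_2 = m₄/m₂² − 3 = 1.76672 − 3 ≈ -1.2333

-1.2333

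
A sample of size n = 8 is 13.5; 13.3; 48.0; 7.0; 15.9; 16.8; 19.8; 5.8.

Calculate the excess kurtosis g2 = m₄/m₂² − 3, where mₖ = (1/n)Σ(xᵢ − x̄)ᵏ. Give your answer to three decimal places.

x̄ = 17.5125
Σ(xᵢ − x̄)² = 1219.3688 ⇒ m₂ = 152.42109
Σ(xᵢ − x̄)⁴ = 895587.9363 ⇒ m₄ = 111948.49204
m₂² = 23232.18982
g2 = m₄/m₂² − 3 = 4.81868 − 3 ≈ 1.819

1.819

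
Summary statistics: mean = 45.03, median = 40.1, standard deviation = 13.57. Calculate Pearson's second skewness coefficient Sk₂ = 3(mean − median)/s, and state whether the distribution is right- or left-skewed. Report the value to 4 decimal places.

1.0899, right-skewed

Sk₂ = 3(45.03 − 40.1) / 13.57 = 3 × 4.9300 / 13.57
    = 14.7900 / 13.57 ≈ 1.0899
Sk₂ > 0 ⇒ mean > median ⇒ right-skewed (positive skew).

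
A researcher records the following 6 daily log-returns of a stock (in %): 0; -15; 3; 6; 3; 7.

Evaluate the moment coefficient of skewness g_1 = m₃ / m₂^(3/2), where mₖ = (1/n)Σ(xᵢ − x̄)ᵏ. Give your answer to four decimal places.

-1.4253

x̄ = (0 - 15 + 3 + 6 + 3 + 7) / 6 = 0.6667
deviations (xᵢ − x̄): -0.6667, -15.6667, 2.3333, 5.3333, 2.3333, 6.3333
Σ(xᵢ − x̄)² = 325.3333 ⇒ m₂ = 325.3333/6 = 54.22222
Σ(xᵢ − x̄)³ = -3414.4444 ⇒ m₃ = -3414.4444/6 = -569.07407
m₂^(3/2) = 54.22222^(1.5) = 399.26935
g_1 = m₃ / m₂^(3/2) = -569.07407 / 399.26935 ≈ -1.4253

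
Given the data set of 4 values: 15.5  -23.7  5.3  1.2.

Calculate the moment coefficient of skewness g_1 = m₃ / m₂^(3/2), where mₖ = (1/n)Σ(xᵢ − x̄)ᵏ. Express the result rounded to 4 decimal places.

x̄ = (15.5 - 23.7 + 5.3 + 1.2) / 4 = -0.4250
deviations (xᵢ − x̄): 15.9250, -23.2750, 5.7250, 1.6250
Σ(xᵢ − x̄)² = 830.7475 ⇒ m₂ = 830.7475/4 = 207.68688
Σ(xᵢ − x̄)³ = -8378.0629 ⇒ m₃ = -8378.0629/4 = -2094.51572
m₂^(3/2) = 207.68688^(1.5) = 2993.04728
g_1 = m₃ / m₂^(3/2) = -2094.51572 / 2993.04728 ≈ -0.6998

-0.6998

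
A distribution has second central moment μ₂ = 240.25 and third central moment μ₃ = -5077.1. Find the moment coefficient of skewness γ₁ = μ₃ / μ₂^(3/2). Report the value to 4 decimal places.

-1.3634

σ = √μ₂ = √240.25 = 15.50000
σ³ = μ₂^(3/2) = 3723.87500
γ₁ = μ₃/σ³ = -5077.1 / 3723.87500 ≈ -1.3634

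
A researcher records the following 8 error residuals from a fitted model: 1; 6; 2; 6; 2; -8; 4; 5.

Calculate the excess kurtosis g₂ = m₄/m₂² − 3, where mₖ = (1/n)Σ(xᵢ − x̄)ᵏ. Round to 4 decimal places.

1.3467

x̄ = 2.2500
Σ(xᵢ − x̄)² = 145.5000 ⇒ m₂ = 18.18750
Σ(xᵢ − x̄)⁴ = 11502.6563 ⇒ m₄ = 1437.83203
m₂² = 330.78516
g₂ = m₄/m₂² − 3 = 4.34672 − 3 ≈ 1.3467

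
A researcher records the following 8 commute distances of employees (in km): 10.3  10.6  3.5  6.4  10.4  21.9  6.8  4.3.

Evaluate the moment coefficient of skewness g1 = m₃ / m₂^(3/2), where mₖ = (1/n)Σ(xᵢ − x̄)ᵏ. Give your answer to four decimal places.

x̄ = (10.3 + 10.6 + 3.5 + 6.4 + 10.4 + 21.9 + 6.8 + 4.3) / 8 = 9.2750
deviations (xᵢ − x̄): 1.0250, 1.3250, -5.7750, -2.8750, 1.1250, 12.6250, -2.4750, -4.9750
Σ(xᵢ − x̄)² = 235.9550 ⇒ m₂ = 235.9550/8 = 29.49437
Σ(xᵢ − x̄)³ = 1662.4747 ⇒ m₃ = 1662.4747/8 = 207.80934
m₂^(3/2) = 29.49437^(1.5) = 160.18019
g1 = m₃ / m₂^(3/2) = 207.80934 / 160.18019 ≈ 1.2973

1.2973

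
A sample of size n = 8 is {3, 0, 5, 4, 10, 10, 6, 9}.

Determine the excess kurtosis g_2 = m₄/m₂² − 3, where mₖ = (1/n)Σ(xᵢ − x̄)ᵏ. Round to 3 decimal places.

x̄ = 5.8750
Σ(xᵢ − x̄)² = 90.8750 ⇒ m₂ = 11.35938
Σ(xᵢ − x̄)⁴ = 1947.0254 ⇒ m₄ = 243.37817
m₂² = 129.03540
g_2 = m₄/m₂² − 3 = 1.88613 − 3 ≈ -1.114

-1.114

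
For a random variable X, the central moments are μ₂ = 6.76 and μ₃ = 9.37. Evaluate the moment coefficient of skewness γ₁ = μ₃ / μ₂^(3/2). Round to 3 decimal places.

σ = √μ₂ = √6.76 = 2.60000
σ³ = μ₂^(3/2) = 17.57600
γ₁ = μ₃/σ³ = 9.37 / 17.57600 ≈ 0.533

0.533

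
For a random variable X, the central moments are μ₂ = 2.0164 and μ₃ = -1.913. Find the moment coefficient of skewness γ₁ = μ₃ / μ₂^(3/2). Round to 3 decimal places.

-0.668

σ = √μ₂ = √2.0164 = 1.42000
σ³ = μ₂^(3/2) = 2.86329
γ₁ = μ₃/σ³ = -1.913 / 2.86329 ≈ -0.668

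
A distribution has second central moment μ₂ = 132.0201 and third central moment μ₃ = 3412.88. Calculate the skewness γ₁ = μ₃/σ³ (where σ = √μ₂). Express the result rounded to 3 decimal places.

σ = √μ₂ = √132.0201 = 11.49000
σ³ = μ₂^(3/2) = 1516.91095
γ₁ = μ₃/σ³ = 3412.88 / 1516.91095 ≈ 2.250

2.250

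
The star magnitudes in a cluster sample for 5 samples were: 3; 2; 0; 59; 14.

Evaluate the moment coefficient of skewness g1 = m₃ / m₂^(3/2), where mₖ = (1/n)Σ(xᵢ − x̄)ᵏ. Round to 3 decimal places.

x̄ = (3 + 2 + 0 + 59 + 14) / 5 = 15.6000
deviations (xᵢ − x̄): -12.6000, -13.6000, -15.6000, 43.4000, -1.6000
Σ(xᵢ − x̄)² = 2473.2000 ⇒ m₂ = 2473.2000/5 = 494.64000
Σ(xᵢ − x̄)³ = 73430.1600 ⇒ m₃ = 73430.1600/5 = 14686.03200
m₂^(3/2) = 494.64000^(1.5) = 11001.04270
g1 = m₃ / m₂^(3/2) = 14686.03200 / 11001.04270 ≈ 1.335

1.335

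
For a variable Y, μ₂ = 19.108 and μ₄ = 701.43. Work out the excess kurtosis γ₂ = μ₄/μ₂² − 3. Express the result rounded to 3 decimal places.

-1.079

μ₂² = 19.108² = 365.11566
μ₄/μ₂² = 701.43 / 365.11566 = 1.92112
γ₂ = 1.92112 − 3 ≈ -1.079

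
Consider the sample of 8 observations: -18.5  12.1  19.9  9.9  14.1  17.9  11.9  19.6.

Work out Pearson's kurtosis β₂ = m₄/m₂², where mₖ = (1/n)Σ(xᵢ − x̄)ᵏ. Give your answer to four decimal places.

x̄ = 10.8625
Σ(xᵢ − x̄)² = 1083.7188 ⇒ m₂ = 135.46484
Σ(xᵢ − x̄)⁴ = 758380.1831 ⇒ m₄ = 94797.52288
m₂² = 18350.72389
β₂ = m₄/m₂² = 94797.52288 / 18350.72389 ≈ 5.1659

5.1659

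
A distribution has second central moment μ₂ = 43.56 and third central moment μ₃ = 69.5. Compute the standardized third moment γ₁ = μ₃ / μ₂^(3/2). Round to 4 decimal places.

0.2417

σ = √μ₂ = √43.56 = 6.60000
σ³ = μ₂^(3/2) = 287.49600
γ₁ = μ₃/σ³ = 69.5 / 287.49600 ≈ 0.2417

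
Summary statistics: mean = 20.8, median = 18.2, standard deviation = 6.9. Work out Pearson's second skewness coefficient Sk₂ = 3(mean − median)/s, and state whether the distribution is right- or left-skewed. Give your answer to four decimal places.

Sk₂ = 3(20.8 − 18.2) / 6.9 = 3 × 2.6000 / 6.9
    = 7.8000 / 6.9 ≈ 1.1304
Sk₂ > 0 ⇒ mean > median ⇒ right-skewed (positive skew).

1.1304, right-skewed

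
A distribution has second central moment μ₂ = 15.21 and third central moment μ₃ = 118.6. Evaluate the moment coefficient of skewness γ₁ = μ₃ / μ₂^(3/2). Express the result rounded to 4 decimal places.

σ = √μ₂ = √15.21 = 3.90000
σ³ = μ₂^(3/2) = 59.31900
γ₁ = μ₃/σ³ = 118.6 / 59.31900 ≈ 1.9994

1.9994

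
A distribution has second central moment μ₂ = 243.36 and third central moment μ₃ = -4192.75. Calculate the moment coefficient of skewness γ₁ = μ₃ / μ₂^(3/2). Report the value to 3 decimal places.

-1.104

σ = √μ₂ = √243.36 = 15.60000
σ³ = μ₂^(3/2) = 3796.41600
γ₁ = μ₃/σ³ = -4192.75 / 3796.41600 ≈ -1.104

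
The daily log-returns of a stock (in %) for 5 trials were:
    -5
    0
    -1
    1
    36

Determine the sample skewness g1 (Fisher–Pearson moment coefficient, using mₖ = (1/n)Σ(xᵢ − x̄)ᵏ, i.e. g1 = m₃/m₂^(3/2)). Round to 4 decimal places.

1.4293

x̄ = (-5 + 0 - 1 + 1 + 36) / 5 = 6.2000
deviations (xᵢ − x̄): -11.2000, -6.2000, -7.2000, -5.2000, 29.8000
Σ(xᵢ − x̄)² = 1130.8000 ⇒ m₂ = 1130.8000/5 = 226.16000
Σ(xᵢ − x̄)³ = 24306.4800 ⇒ m₃ = 24306.4800/5 = 4861.29600
m₂^(3/2) = 226.16000^(1.5) = 3401.13361
g1 = m₃ / m₂^(3/2) = 4861.29600 / 3401.13361 ≈ 1.4293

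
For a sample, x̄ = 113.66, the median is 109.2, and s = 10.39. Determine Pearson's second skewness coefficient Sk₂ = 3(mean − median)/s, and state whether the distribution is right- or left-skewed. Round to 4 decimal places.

Sk₂ = 3(113.66 − 109.2) / 10.39 = 3 × 4.4600 / 10.39
    = 13.3800 / 10.39 ≈ 1.2878
Sk₂ > 0 ⇒ mean > median ⇒ right-skewed (positive skew).

1.2878, right-skewed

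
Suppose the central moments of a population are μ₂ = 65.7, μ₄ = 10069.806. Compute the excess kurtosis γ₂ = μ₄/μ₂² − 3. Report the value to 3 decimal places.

-0.667

μ₂² = 65.7² = 4316.49000
μ₄/μ₂² = 10069.806 / 4316.49000 = 2.33287
γ₂ = 2.33287 − 3 ≈ -0.667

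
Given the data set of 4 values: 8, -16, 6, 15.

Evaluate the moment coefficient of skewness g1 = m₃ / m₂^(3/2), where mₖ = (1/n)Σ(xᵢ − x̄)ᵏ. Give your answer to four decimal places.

x̄ = (8 - 16 + 6 + 15) / 4 = 3.2500
deviations (xᵢ − x̄): 4.7500, -19.2500, 2.7500, 11.7500
Σ(xᵢ − x̄)² = 538.7500 ⇒ m₂ = 538.7500/4 = 134.68750
Σ(xᵢ − x̄)³ = -5383.1250 ⇒ m₃ = -5383.1250/4 = -1345.78125
m₂^(3/2) = 134.68750^(1.5) = 1563.11503
g1 = m₃ / m₂^(3/2) = -1345.78125 / 1563.11503 ≈ -0.8610

-0.8610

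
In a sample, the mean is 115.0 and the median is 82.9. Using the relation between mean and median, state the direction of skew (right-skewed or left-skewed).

mean − median = 115.0 − 82.9 = 32.1
mean > median ⇒ the longer tail is on the right ⇒ right-skewed (positively skewed).

right-skewed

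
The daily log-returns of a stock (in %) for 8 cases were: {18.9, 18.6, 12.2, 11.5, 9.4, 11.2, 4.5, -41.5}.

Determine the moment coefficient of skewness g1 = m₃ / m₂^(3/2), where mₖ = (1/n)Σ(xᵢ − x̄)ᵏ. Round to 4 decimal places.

-2.0117

x̄ = (18.9 + 18.6 + 12.2 + 11.5 + 9.4 + 11.2 + 4.5 - 41.5) / 8 = 5.6000
deviations (xᵢ − x̄): 13.3000, 13.0000, 6.6000, 5.9000, 3.8000, 5.6000, -1.1000, -47.1000
Σ(xᵢ − x̄)² = 2689.6800 ⇒ m₂ = 2689.6800/8 = 336.21000
Σ(xᵢ − x̄)³ = -99215.4420 ⇒ m₃ = -99215.4420/8 = -12401.93025
m₂^(3/2) = 336.21000^(1.5) = 6164.75668
g1 = m₃ / m₂^(3/2) = -12401.93025 / 6164.75668 ≈ -2.0117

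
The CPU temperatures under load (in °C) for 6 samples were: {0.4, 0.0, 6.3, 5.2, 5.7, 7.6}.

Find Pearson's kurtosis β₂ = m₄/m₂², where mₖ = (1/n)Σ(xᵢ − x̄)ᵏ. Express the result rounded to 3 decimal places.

1.548

x̄ = 4.2000
Σ(xᵢ − x̄)² = 51.3000 ⇒ m₂ = 8.55000
Σ(xᵢ − x̄)⁴ = 678.8274 ⇒ m₄ = 113.13790
m₂² = 73.10250
β₂ = m₄/m₂² = 113.13790 / 73.10250 ≈ 1.548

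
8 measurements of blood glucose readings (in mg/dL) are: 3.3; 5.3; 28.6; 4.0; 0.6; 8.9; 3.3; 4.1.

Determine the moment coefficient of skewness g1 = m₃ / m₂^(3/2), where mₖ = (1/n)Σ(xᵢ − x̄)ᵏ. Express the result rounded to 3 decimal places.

x̄ = (3.3 + 5.3 + 28.6 + 4.0 + 0.6 + 8.9 + 3.3 + 4.1) / 8 = 7.2625
deviations (xᵢ − x̄): -3.9625, -1.9625, 21.3375, -3.2625, -6.6625, 1.6375, -3.9625, -3.1625
Σ(xᵢ − x̄)² = 558.2588 ⇒ m₂ = 558.2588/8 = 69.78234
Σ(xᵢ − x̄)³ = 9225.0295 ⇒ m₃ = 9225.0295/8 = 1153.12869
m₂^(3/2) = 69.78234^(1.5) = 582.93258
g1 = m₃ / m₂^(3/2) = 1153.12869 / 582.93258 ≈ 1.978

1.978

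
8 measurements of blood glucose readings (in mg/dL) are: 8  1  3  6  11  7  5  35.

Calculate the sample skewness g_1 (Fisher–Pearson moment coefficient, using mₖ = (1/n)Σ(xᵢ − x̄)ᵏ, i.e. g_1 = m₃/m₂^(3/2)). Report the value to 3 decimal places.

1.914

x̄ = (8 + 1 + 3 + 6 + 11 + 7 + 5 + 35) / 8 = 9.5000
deviations (xᵢ − x̄): -1.5000, -8.5000, -6.5000, -3.5000, 1.5000, -2.5000, -4.5000, 25.5000
Σ(xᵢ − x̄)² = 808.0000 ⇒ m₂ = 808.0000/8 = 101.00000
Σ(xᵢ − x̄)³ = 15543.0000 ⇒ m₃ = 15543.0000/8 = 1942.87500
m₂^(3/2) = 101.00000^(1.5) = 1015.03744
g_1 = m₃ / m₂^(3/2) = 1942.87500 / 1015.03744 ≈ 1.914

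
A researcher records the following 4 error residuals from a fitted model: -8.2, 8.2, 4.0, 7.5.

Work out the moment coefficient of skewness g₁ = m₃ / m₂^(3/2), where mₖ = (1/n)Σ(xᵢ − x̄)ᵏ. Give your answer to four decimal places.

x̄ = (-8.2 + 8.2 + 4.0 + 7.5) / 4 = 2.8750
deviations (xᵢ − x̄): -11.0750, 5.3250, 1.1250, 4.6250
Σ(xᵢ − x̄)² = 173.6675 ⇒ m₂ = 173.6675/4 = 43.41688
Σ(xᵢ − x̄)³ = -1107.0619 ⇒ m₃ = -1107.0619/4 = -276.76547
m₂^(3/2) = 43.41688^(1.5) = 286.08023
g₁ = m₃ / m₂^(3/2) = -276.76547 / 286.08023 ≈ -0.9674

-0.9674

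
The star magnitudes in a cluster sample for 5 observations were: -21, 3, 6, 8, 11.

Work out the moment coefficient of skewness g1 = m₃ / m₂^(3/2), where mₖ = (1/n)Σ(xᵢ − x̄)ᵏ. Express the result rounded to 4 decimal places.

x̄ = (-21 + 3 + 6 + 8 + 11) / 5 = 1.4000
deviations (xᵢ − x̄): -22.4000, 1.6000, 4.6000, 6.6000, 9.6000
Σ(xᵢ − x̄)² = 661.2000 ⇒ m₂ = 661.2000/5 = 132.24000
Σ(xᵢ − x̄)³ = -9965.7600 ⇒ m₃ = -9965.7600/5 = -1993.15200
m₂^(3/2) = 132.24000^(1.5) = 1520.70250
g1 = m₃ / m₂^(3/2) = -1993.15200 / 1520.70250 ≈ -1.3107

-1.3107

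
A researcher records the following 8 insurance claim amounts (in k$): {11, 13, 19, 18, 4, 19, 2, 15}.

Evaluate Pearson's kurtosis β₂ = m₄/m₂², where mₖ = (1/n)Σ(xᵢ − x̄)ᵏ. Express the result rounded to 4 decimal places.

1.9201

x̄ = 12.6250
Σ(xᵢ − x̄)² = 305.8750 ⇒ m₂ = 38.23438
Σ(xᵢ − x̄)⁴ = 22455.0566 ⇒ m₄ = 2806.88208
m₂² = 1461.86743
β₂ = m₄/m₂² = 2806.88208 / 1461.86743 ≈ 1.9201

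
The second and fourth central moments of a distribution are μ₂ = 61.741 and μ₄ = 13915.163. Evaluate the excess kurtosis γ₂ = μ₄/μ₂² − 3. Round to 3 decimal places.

μ₂² = 61.741² = 3811.95108
μ₄/μ₂² = 13915.163 / 3811.95108 = 3.65040
γ₂ = 3.65040 − 3 ≈ 0.650

0.650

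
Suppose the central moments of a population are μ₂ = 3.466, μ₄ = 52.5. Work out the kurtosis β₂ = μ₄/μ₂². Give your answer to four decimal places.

μ₂² = 3.466² = 12.01316
μ₄/μ₂² = 52.5 / 12.01316 = 4.37021
β₂ ≈ 4.3702

4.3702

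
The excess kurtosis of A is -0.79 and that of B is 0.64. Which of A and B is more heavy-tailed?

Higher excess kurtosis ⇒ heavier tails relative to the normal distribution.
-0.79 vs 0.64: the larger is 0.64, so B has heavier tails. (B is leptokurtic — heavier-than-normal tails; the other is platykurtic.)

B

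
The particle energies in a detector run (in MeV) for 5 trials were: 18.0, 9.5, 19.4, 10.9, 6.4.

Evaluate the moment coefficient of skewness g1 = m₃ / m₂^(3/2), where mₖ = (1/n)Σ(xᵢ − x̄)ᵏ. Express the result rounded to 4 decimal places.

x̄ = (18.0 + 9.5 + 19.4 + 10.9 + 6.4) / 5 = 12.8400
deviations (xᵢ − x̄): 5.1600, -3.3400, 6.5600, -1.9400, -6.4400
Σ(xᵢ − x̄)² = 126.0520 ⇒ m₂ = 126.0520/5 = 25.21040
Σ(xᵢ − x̄)³ = 108.0374 ⇒ m₃ = 108.0374/5 = 21.60749
m₂^(3/2) = 25.21040^(1.5) = 126.58132
g1 = m₃ / m₂^(3/2) = 21.60749 / 126.58132 ≈ 0.1707

0.1707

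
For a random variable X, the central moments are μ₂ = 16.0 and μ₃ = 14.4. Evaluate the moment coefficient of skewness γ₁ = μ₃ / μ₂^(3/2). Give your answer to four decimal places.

σ = √μ₂ = √16.0 = 4.00000
σ³ = μ₂^(3/2) = 64.00000
γ₁ = μ₃/σ³ = 14.4 / 64.00000 ≈ 0.2250

0.2250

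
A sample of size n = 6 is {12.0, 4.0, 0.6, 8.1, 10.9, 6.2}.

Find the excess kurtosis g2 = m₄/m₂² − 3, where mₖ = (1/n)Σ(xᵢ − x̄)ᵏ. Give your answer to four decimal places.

x̄ = 6.9667
Σ(xᵢ − x̄)² = 92.0133 ⇒ m₂ = 15.33556
Σ(xᵢ − x̄)⁴ = 2603.6854 ⇒ m₄ = 433.94756
m₂² = 235.17926
g2 = m₄/m₂² − 3 = 1.84518 − 3 ≈ -1.1548

-1.1548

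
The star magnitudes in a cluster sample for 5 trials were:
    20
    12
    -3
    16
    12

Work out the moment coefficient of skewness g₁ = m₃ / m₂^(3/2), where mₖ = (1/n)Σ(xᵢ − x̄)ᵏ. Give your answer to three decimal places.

-0.954

x̄ = (20 + 12 - 3 + 16 + 12) / 5 = 11.4000
deviations (xᵢ − x̄): 8.6000, 0.6000, -14.4000, 4.6000, 0.6000
Σ(xᵢ − x̄)² = 303.2000 ⇒ m₂ = 303.2000/5 = 60.64000
Σ(xᵢ − x̄)³ = -2252.1600 ⇒ m₃ = -2252.1600/5 = -450.43200
m₂^(3/2) = 60.64000^(1.5) = 472.21392
g₁ = m₃ / m₂^(3/2) = -450.43200 / 472.21392 ≈ -0.954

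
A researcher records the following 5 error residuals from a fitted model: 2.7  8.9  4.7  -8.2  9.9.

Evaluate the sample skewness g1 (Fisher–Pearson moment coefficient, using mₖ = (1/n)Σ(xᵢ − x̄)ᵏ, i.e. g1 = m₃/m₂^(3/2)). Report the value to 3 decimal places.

x̄ = (2.7 + 8.9 + 4.7 - 8.2 + 9.9) / 5 = 3.6000
deviations (xᵢ − x̄): -0.9000, 5.3000, 1.1000, -11.8000, 6.3000
Σ(xᵢ − x̄)² = 209.0400 ⇒ m₂ = 209.0400/5 = 41.80800
Σ(xᵢ − x̄)³ = -1243.5060 ⇒ m₃ = -1243.5060/5 = -248.70120
m₂^(3/2) = 41.80800^(1.5) = 270.32679
g1 = m₃ / m₂^(3/2) = -248.70120 / 270.32679 ≈ -0.920

-0.920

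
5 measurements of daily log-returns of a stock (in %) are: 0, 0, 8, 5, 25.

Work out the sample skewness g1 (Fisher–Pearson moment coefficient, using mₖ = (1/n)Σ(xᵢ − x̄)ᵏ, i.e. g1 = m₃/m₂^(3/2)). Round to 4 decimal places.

1.1151

x̄ = (0 + 0 + 8 + 5 + 25) / 5 = 7.6000
deviations (xᵢ − x̄): -7.6000, -7.6000, 0.4000, -2.6000, 17.4000
Σ(xᵢ − x̄)² = 425.2000 ⇒ m₂ = 425.2000/5 = 85.04000
Σ(xᵢ − x̄)³ = 4372.5600 ⇒ m₃ = 4372.5600/5 = 874.51200
m₂^(3/2) = 85.04000^(1.5) = 784.21452
g1 = m₃ / m₂^(3/2) = 874.51200 / 784.21452 ≈ 1.1151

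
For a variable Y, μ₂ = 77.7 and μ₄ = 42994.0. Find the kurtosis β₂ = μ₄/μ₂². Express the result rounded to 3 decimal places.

μ₂² = 77.7² = 6037.29000
μ₄/μ₂² = 42994.0 / 6037.29000 = 7.12141
β₂ ≈ 7.121

7.121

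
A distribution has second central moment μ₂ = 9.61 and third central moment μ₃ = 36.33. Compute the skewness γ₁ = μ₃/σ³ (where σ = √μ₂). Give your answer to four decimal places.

σ = √μ₂ = √9.61 = 3.10000
σ³ = μ₂^(3/2) = 29.79100
γ₁ = μ₃/σ³ = 36.33 / 29.79100 ≈ 1.2195

1.2195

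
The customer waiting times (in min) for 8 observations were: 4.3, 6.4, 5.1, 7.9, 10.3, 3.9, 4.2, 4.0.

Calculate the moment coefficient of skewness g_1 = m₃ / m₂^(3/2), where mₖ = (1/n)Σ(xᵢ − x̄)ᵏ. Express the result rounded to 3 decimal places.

1.052

x̄ = (4.3 + 6.4 + 5.1 + 7.9 + 10.3 + 3.9 + 4.2 + 4.0) / 8 = 5.7625
deviations (xᵢ − x̄): -1.4625, 0.6375, -0.6625, 2.1375, 4.5375, -1.8625, -1.5625, -1.7625
Σ(xᵢ − x̄)² = 37.1588 ⇒ m₂ = 37.1588/8 = 4.64484
Σ(xᵢ − x̄)³ = 84.2778 ⇒ m₃ = 84.2778/8 = 10.53472
m₂^(3/2) = 4.64484^(1.5) = 10.01052
g_1 = m₃ / m₂^(3/2) = 10.53472 / 10.01052 ≈ 1.052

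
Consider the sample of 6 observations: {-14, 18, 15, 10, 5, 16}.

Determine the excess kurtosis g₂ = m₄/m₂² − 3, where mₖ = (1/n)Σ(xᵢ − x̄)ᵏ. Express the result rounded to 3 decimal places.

0.137

x̄ = 8.3333
Σ(xᵢ − x̄)² = 709.3333 ⇒ m₂ = 118.22222
Σ(xᵢ − x̄)⁴ = 263072.4444 ⇒ m₄ = 43845.40741
m₂² = 13976.49383
g₂ = m₄/m₂² − 3 = 3.13708 − 3 ≈ 0.137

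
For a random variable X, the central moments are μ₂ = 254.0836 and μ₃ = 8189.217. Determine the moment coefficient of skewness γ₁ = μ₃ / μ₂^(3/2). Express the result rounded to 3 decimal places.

2.022

σ = √μ₂ = √254.0836 = 15.94000
σ³ = μ₂^(3/2) = 4050.09258
γ₁ = μ₃/σ³ = 8189.217 / 4050.09258 ≈ 2.022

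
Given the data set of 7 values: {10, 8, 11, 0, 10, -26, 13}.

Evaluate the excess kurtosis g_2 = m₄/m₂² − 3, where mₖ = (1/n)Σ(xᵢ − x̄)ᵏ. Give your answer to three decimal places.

x̄ = 3.7143
Σ(xᵢ − x̄)² = 1133.4286 ⇒ m₂ = 161.91837
Σ(xᵢ − x̄)⁴ = 793483.0029 ⇒ m₄ = 113354.71470
m₂² = 26217.55768
g_2 = m₄/m₂² − 3 = 4.32362 − 3 ≈ 1.324

1.324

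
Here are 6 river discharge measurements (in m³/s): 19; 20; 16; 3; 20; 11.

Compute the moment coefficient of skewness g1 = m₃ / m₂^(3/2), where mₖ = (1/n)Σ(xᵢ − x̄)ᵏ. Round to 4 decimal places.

-0.9777

x̄ = (19 + 20 + 16 + 3 + 20 + 11) / 6 = 14.8333
deviations (xᵢ − x̄): 4.1667, 5.1667, 1.1667, -11.8333, 5.1667, -3.8333
Σ(xᵢ − x̄)² = 226.8333 ⇒ m₂ = 226.8333/6 = 37.80556
Σ(xᵢ − x̄)³ = -1363.5556 ⇒ m₃ = -1363.5556/6 = -227.25926
m₂^(3/2) = 37.80556^(1.5) = 232.45208
g1 = m₃ / m₂^(3/2) = -227.25926 / 232.45208 ≈ -0.9777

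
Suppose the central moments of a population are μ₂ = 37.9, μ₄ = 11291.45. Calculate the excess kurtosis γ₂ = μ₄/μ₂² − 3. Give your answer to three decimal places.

μ₂² = 37.9² = 1436.41000
μ₄/μ₂² = 11291.45 / 1436.41000 = 7.86088
γ₂ = 7.86088 − 3 ≈ 4.861

4.861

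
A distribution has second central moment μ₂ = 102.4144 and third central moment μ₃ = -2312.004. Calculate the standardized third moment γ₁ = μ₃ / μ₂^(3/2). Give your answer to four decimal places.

σ = √μ₂ = √102.4144 = 10.12000
σ³ = μ₂^(3/2) = 1036.43373
γ₁ = μ₃/σ³ = -2312.004 / 1036.43373 ≈ -2.2307

-2.2307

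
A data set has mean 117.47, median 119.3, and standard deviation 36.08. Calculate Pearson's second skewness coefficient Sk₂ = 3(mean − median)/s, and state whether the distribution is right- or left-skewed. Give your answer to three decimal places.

Sk₂ = 3(117.47 − 119.3) / 36.08 = 3 × -1.8300 / 36.08
    = -5.4900 / 36.08 ≈ -0.152
Sk₂ < 0 ⇒ mean < median ⇒ left-skewed (negative skew).

-0.152, left-skewed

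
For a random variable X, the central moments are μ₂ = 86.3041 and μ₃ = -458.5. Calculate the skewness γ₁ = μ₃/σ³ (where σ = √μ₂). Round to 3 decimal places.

-0.572

σ = √μ₂ = √86.3041 = 9.29000
σ³ = μ₂^(3/2) = 801.76509
γ₁ = μ₃/σ³ = -458.5 / 801.76509 ≈ -0.572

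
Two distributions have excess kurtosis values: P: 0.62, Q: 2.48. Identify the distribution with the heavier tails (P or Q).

Q

Higher excess kurtosis ⇒ heavier tails relative to the normal distribution.
0.62 vs 2.48: the larger is 2.48, so Q has heavier tails.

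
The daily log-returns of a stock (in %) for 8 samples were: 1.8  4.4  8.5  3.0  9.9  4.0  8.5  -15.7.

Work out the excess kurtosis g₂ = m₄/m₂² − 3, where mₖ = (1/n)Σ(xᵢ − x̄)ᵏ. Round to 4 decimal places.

1.7776

x̄ = 3.0500
Σ(xᵢ − x̄)² = 462.1800 ⇒ m₂ = 57.77250
Σ(xᵢ − x̄)⁴ = 127568.9669 ⇒ m₄ = 15946.12086
m₂² = 3337.66176
g₂ = m₄/m₂² − 3 = 4.77763 − 3 ≈ 1.7776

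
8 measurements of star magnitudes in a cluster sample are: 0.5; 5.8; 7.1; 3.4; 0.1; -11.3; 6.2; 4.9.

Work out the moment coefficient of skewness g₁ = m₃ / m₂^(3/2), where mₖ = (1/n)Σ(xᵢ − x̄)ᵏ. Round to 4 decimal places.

-1.5208

x̄ = (0.5 + 5.8 + 7.1 + 3.4 + 0.1 - 11.3 + 6.2 + 4.9) / 8 = 2.0875
deviations (xᵢ − x̄): -1.5875, 3.7125, 5.0125, 1.3125, -1.9875, -13.3875, 4.1125, 2.8125
Σ(xᵢ − x̄)² = 251.1488 ⇒ m₂ = 251.1488/8 = 31.39359
Σ(xᵢ − x̄)³ = -2140.0589 ⇒ m₃ = -2140.0589/8 = -267.50736
m₂^(3/2) = 31.39359^(1.5) = 175.89826
g₁ = m₃ / m₂^(3/2) = -267.50736 / 175.89826 ≈ -1.5208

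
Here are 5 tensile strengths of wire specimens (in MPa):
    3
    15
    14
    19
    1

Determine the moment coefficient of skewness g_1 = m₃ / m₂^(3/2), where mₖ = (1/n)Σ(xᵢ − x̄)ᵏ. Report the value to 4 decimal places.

x̄ = (3 + 15 + 14 + 19 + 1) / 5 = 10.4000
deviations (xᵢ − x̄): -7.4000, 4.6000, 3.6000, 8.6000, -9.4000
Σ(xᵢ − x̄)² = 251.2000 ⇒ m₂ = 251.2000/5 = 50.24000
Σ(xᵢ − x̄)³ = -455.7600 ⇒ m₃ = -455.7600/5 = -91.15200
m₂^(3/2) = 50.24000^(1.5) = 356.10203
g_1 = m₃ / m₂^(3/2) = -91.15200 / 356.10203 ≈ -0.2560

-0.2560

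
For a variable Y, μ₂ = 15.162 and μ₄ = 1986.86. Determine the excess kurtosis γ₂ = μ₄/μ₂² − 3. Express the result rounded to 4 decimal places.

μ₂² = 15.162² = 229.88624
μ₄/μ₂² = 1986.86 / 229.88624 = 8.64280
γ₂ = 8.64280 − 3 ≈ 5.6428

5.6428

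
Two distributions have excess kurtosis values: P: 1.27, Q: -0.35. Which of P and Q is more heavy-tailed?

P

Higher excess kurtosis ⇒ heavier tails relative to the normal distribution.
1.27 vs -0.35: the larger is 1.27, so P has heavier tails. (P is leptokurtic — heavier-than-normal tails; the other is platykurtic.)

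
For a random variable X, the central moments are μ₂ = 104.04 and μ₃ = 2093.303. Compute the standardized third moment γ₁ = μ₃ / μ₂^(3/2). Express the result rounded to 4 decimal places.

1.9726

σ = √μ₂ = √104.04 = 10.20000
σ³ = μ₂^(3/2) = 1061.20800
γ₁ = μ₃/σ³ = 2093.303 / 1061.20800 ≈ 1.9726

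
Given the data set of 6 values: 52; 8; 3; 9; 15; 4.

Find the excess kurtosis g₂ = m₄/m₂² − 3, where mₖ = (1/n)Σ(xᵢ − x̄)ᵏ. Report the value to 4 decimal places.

x̄ = 15.1667
Σ(xᵢ − x̄)² = 1718.8333 ⇒ m₂ = 286.47222
Σ(xᵢ − x̄)⁴ = 1882164.8194 ⇒ m₄ = 313694.13657
m₂² = 82066.33410
g₂ = m₄/m₂² − 3 = 3.82245 − 3 ≈ 0.8224

0.8224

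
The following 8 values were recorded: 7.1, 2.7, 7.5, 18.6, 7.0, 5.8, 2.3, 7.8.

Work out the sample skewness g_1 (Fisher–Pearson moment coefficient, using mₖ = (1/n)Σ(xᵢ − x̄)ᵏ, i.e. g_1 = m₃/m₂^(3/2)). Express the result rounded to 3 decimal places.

x̄ = (7.1 + 2.7 + 7.5 + 18.6 + 7.0 + 5.8 + 2.3 + 7.8) / 8 = 7.3500
deviations (xᵢ − x̄): -0.2500, -4.6500, 0.1500, 11.2500, -0.3500, -1.5500, -5.0500, 0.4500
Σ(xᵢ − x̄)² = 176.5000 ⇒ m₂ = 176.5000/8 = 22.06250
Σ(xᵢ − x̄)³ = 1190.8080 ⇒ m₃ = 1190.8080/8 = 148.85100
m₂^(3/2) = 22.06250^(1.5) = 103.62919
g_1 = m₃ / m₂^(3/2) = 148.85100 / 103.62919 ≈ 1.436

1.436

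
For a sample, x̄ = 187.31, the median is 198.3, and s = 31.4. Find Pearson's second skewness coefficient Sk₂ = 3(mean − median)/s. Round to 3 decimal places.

Sk₂ = 3(187.31 − 198.3) / 31.4 = 3 × -10.9900 / 31.4
    = -32.9700 / 31.4 ≈ -1.050

-1.050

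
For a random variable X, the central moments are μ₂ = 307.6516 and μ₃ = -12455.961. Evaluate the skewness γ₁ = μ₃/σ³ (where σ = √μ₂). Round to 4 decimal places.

-2.3083

σ = √μ₂ = √307.6516 = 17.54000
σ³ = μ₂^(3/2) = 5396.20906
γ₁ = μ₃/σ³ = -12455.961 / 5396.20906 ≈ -2.3083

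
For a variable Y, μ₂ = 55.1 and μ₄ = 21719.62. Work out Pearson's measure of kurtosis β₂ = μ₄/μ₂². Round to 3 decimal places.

μ₂² = 55.1² = 3036.01000
μ₄/μ₂² = 21719.62 / 3036.01000 = 7.15400
β₂ ≈ 7.154

7.154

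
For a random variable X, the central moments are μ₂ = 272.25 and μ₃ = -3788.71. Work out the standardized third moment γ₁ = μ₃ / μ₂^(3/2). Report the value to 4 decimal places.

-0.8434

σ = √μ₂ = √272.25 = 16.50000
σ³ = μ₂^(3/2) = 4492.12500
γ₁ = μ₃/σ³ = -3788.71 / 4492.12500 ≈ -0.8434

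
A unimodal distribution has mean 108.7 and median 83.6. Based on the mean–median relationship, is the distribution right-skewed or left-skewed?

right-skewed

mean − median = 108.7 − 83.6 = 25.1
mean > median ⇒ the longer tail is on the right ⇒ right-skewed (positively skewed).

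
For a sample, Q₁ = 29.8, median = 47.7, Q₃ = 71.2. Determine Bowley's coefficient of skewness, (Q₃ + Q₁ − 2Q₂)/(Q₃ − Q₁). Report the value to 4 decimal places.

numerator: Q₃ + Q₁ − 2Q₂ = 71.2 + 29.8 − 2×47.7 = 5.6000
denominator: Q₃ − Q₁ = 71.2 − 29.8 = 41.4000
Bowley skewness = 5.6000 / 41.4000 ≈ 0.1353

0.1353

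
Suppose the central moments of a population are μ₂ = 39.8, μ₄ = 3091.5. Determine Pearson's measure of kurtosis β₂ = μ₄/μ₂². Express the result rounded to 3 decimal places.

1.952

μ₂² = 39.8² = 1584.04000
μ₄/μ₂² = 3091.5 / 1584.04000 = 1.95166
β₂ ≈ 1.952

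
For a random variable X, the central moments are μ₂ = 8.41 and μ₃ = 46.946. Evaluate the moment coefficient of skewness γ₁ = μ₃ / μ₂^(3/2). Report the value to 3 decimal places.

1.925

σ = √μ₂ = √8.41 = 2.90000
σ³ = μ₂^(3/2) = 24.38900
γ₁ = μ₃/σ³ = 46.946 / 24.38900 ≈ 1.925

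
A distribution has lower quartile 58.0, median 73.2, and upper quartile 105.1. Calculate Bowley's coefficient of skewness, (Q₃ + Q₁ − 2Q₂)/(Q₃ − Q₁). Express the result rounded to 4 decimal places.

numerator: Q₃ + Q₁ − 2Q₂ = 105.1 + 58.0 − 2×73.2 = 16.7000
denominator: Q₃ − Q₁ = 105.1 − 58.0 = 47.1000
Bowley skewness = 16.7000 / 47.1000 ≈ 0.3546

0.3546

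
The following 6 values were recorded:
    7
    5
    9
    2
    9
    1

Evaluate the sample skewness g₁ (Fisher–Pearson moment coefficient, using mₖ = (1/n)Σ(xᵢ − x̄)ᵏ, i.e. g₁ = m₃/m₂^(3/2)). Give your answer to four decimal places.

x̄ = (7 + 5 + 9 + 2 + 9 + 1) / 6 = 5.5000
deviations (xᵢ − x̄): 1.5000, -0.5000, 3.5000, -3.5000, 3.5000, -4.5000
Σ(xᵢ − x̄)² = 59.5000 ⇒ m₂ = 59.5000/6 = 9.91667
Σ(xᵢ − x̄)³ = -45.0000 ⇒ m₃ = -45.0000/6 = -7.50000
m₂^(3/2) = 9.91667^(1.5) = 31.22832
g₁ = m₃ / m₂^(3/2) = -7.50000 / 31.22832 ≈ -0.2402

-0.2402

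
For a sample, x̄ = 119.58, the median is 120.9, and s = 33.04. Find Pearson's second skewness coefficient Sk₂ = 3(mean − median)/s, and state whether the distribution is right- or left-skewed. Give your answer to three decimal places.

-0.120, left-skewed

Sk₂ = 3(119.58 − 120.9) / 33.04 = 3 × -1.3200 / 33.04
    = -3.9600 / 33.04 ≈ -0.120
Sk₂ < 0 ⇒ mean < median ⇒ left-skewed (negative skew).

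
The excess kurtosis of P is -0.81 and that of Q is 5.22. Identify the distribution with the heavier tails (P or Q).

Higher excess kurtosis ⇒ heavier tails relative to the normal distribution.
-0.81 vs 5.22: the larger is 5.22, so Q has heavier tails. (Q is leptokurtic — heavier-than-normal tails; the other is platykurtic.)

Q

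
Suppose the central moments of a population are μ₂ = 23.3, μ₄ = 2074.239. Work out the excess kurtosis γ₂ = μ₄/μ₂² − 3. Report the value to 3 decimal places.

μ₂² = 23.3² = 542.89000
μ₄/μ₂² = 2074.239 / 542.89000 = 3.82074
γ₂ = 3.82074 − 3 ≈ 0.821

0.821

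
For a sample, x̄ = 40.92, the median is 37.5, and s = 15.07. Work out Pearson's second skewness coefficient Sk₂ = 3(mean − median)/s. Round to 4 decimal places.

0.6808

Sk₂ = 3(40.92 − 37.5) / 15.07 = 3 × 3.4200 / 15.07
    = 10.2600 / 15.07 ≈ 0.6808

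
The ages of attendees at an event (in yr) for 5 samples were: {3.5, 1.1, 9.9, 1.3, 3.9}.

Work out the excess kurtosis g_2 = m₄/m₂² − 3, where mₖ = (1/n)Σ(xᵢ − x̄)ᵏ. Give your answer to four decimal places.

-0.3300

x̄ = 3.9400
Σ(xᵢ − x̄)² = 50.7520 ⇒ m₂ = 10.15040
Σ(xᵢ − x̄)⁴ = 1375.4508 ⇒ m₄ = 275.09016
m₂² = 103.03062
g_2 = m₄/m₂² − 3 = 2.66998 − 3 ≈ -0.3300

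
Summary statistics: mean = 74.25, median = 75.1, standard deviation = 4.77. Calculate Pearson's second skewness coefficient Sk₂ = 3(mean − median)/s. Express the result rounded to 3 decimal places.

-0.535

Sk₂ = 3(74.25 − 75.1) / 4.77 = 3 × -0.8500 / 4.77
    = -2.5500 / 4.77 ≈ -0.535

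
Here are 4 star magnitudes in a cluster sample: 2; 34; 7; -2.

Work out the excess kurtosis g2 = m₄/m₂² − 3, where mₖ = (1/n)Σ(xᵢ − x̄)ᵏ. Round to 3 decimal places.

-0.801

x̄ = 10.2500
Σ(xᵢ − x̄)² = 792.7500 ⇒ m₂ = 198.18750
Σ(xᵢ − x̄)⁴ = 345429.3281 ⇒ m₄ = 86357.33203
m₂² = 39278.28516
g2 = m₄/m₂² − 3 = 2.19860 − 3 ≈ -0.801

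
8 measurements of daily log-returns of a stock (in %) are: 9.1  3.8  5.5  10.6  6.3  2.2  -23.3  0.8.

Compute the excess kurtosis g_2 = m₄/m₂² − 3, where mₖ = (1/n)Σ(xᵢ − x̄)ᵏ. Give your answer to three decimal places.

2.137

x̄ = 1.8750
Σ(xᵢ − x̄)² = 799.7950 ⇒ m₂ = 99.97438
Σ(xᵢ − x̄)⁴ = 410769.0518 ⇒ m₄ = 51346.13148
m₂² = 9994.87566
g_2 = m₄/m₂² − 3 = 5.13725 − 3 ≈ 2.137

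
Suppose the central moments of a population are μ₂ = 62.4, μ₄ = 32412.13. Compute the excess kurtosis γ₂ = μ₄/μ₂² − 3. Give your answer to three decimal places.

5.324

μ₂² = 62.4² = 3893.76000
μ₄/μ₂² = 32412.13 / 3893.76000 = 8.32412
γ₂ = 8.32412 − 3 ≈ 5.324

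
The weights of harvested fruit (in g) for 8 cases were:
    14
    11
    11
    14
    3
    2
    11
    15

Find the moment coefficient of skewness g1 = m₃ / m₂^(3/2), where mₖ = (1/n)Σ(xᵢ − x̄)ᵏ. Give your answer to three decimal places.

-0.826

x̄ = (14 + 11 + 11 + 14 + 3 + 2 + 11 + 15) / 8 = 10.1250
deviations (xᵢ − x̄): 3.8750, 0.8750, 0.8750, 3.8750, -7.1250, -8.1250, 0.8750, 4.8750
Σ(xᵢ − x̄)² = 172.8750 ⇒ m₂ = 172.8750/8 = 21.60938
Σ(xᵢ − x̄)³ = -663.8438 ⇒ m₃ = -663.8438/8 = -82.98047
m₂^(3/2) = 21.60938^(1.5) = 100.45309
g1 = m₃ / m₂^(3/2) = -82.98047 / 100.45309 ≈ -0.826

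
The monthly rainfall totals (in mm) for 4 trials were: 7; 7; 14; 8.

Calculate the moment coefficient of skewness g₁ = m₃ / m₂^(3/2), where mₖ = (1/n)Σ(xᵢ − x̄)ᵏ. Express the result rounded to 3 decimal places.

x̄ = (7 + 7 + 14 + 8) / 4 = 9.0000
deviations (xᵢ − x̄): -2.0000, -2.0000, 5.0000, -1.0000
Σ(xᵢ − x̄)² = 34.0000 ⇒ m₂ = 34.0000/4 = 8.50000
Σ(xᵢ − x̄)³ = 108.0000 ⇒ m₃ = 108.0000/4 = 27.00000
m₂^(3/2) = 8.50000^(1.5) = 24.78155
g₁ = m₃ / m₂^(3/2) = 27.00000 / 24.78155 ≈ 1.090

1.090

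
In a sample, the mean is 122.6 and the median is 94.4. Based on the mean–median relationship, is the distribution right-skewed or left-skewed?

right-skewed

mean − median = 122.6 − 94.4 = 28.2
mean > median ⇒ the longer tail is on the right ⇒ right-skewed (positively skewed).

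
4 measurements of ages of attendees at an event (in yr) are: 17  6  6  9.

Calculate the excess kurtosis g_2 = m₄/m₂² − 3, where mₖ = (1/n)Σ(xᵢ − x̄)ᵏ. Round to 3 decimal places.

-0.888

x̄ = 9.5000
Σ(xᵢ − x̄)² = 81.0000 ⇒ m₂ = 20.25000
Σ(xᵢ − x̄)⁴ = 3464.2500 ⇒ m₄ = 866.06250
m₂² = 410.06250
g_2 = m₄/m₂² − 3 = 2.11203 − 3 ≈ -0.888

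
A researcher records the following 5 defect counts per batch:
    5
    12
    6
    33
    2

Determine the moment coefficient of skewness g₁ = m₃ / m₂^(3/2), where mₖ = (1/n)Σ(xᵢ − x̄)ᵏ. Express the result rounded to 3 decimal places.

1.209

x̄ = (5 + 12 + 6 + 33 + 2) / 5 = 11.6000
deviations (xᵢ − x̄): -6.6000, 0.4000, -5.6000, 21.4000, -9.6000
Σ(xᵢ − x̄)² = 625.2000 ⇒ m₂ = 625.2000/5 = 125.04000
Σ(xᵢ − x̄)³ = 8452.5600 ⇒ m₃ = 8452.5600/5 = 1690.51200
m₂^(3/2) = 125.04000^(1.5) = 1398.21336
g₁ = m₃ / m₂^(3/2) = 1690.51200 / 1398.21336 ≈ 1.209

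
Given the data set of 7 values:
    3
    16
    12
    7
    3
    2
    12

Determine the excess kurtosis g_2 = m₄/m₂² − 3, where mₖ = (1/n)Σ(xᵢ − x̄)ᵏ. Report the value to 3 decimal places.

-1.477

x̄ = 7.8571
Σ(xᵢ − x̄)² = 182.8571 ⇒ m₂ = 26.12245
Σ(xᵢ − x̄)⁴ = 7276.2566 ⇒ m₄ = 1039.46522
m₂² = 682.38234
g_2 = m₄/m₂² − 3 = 1.52329 − 3 ≈ -1.477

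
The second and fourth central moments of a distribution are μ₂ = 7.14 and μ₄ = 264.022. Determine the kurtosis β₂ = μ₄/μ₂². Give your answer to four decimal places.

5.1790

μ₂² = 7.14² = 50.97960
μ₄/μ₂² = 264.022 / 50.97960 = 5.17897
β₂ ≈ 5.1790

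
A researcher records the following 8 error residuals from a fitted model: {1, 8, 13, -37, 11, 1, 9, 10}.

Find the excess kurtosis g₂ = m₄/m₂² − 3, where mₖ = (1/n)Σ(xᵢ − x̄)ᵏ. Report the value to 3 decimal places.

x̄ = 2.0000
Σ(xᵢ − x̄)² = 1874.0000 ⇒ m₂ = 234.25000
Σ(xᵢ − x̄)⁴ = 2342438.0000 ⇒ m₄ = 292804.75000
m₂² = 54873.06250
g₂ = m₄/m₂² − 3 = 5.33604 − 3 ≈ 2.336

2.336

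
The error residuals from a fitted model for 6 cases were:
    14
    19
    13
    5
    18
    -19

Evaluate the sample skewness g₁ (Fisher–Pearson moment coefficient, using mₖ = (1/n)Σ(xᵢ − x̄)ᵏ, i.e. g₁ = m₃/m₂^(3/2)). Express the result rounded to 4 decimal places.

x̄ = (14 + 19 + 13 + 5 + 18 - 19) / 6 = 8.3333
deviations (xᵢ − x̄): 5.6667, 10.6667, 4.6667, -3.3333, 9.6667, -27.3333
Σ(xᵢ − x̄)² = 1019.3333 ⇒ m₂ = 1019.3333/6 = 169.88889
Σ(xᵢ − x̄)³ = -18057.5556 ⇒ m₃ = -18057.5556/6 = -3009.59259
m₂^(3/2) = 169.88889^(1.5) = 2214.35611
g₁ = m₃ / m₂^(3/2) = -3009.59259 / 2214.35611 ≈ -1.3591

-1.3591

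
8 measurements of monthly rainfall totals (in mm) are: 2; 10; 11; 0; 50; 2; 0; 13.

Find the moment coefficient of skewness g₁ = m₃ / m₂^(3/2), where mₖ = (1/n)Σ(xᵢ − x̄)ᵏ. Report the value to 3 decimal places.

x̄ = (2 + 10 + 11 + 0 + 50 + 2 + 0 + 13) / 8 = 11.0000
deviations (xᵢ − x̄): -9.0000, -1.0000, 0.0000, -11.0000, 39.0000, -9.0000, -11.0000, 2.0000
Σ(xᵢ − x̄)² = 1930.0000 ⇒ m₂ = 1930.0000/8 = 241.25000
Σ(xᵢ − x̄)³ = 55206.0000 ⇒ m₃ = 55206.0000/8 = 6900.75000
m₂^(3/2) = 241.25000^(1.5) = 3747.14918
g₁ = m₃ / m₂^(3/2) = 6900.75000 / 3747.14918 ≈ 1.842

1.842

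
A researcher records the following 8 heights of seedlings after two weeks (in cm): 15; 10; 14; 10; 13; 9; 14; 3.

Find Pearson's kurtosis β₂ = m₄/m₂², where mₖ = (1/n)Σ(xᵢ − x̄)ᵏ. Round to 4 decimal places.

x̄ = 11.0000
Σ(xᵢ − x̄)² = 108.0000 ⇒ m₂ = 13.50000
Σ(xᵢ − x̄)⁴ = 4548.0000 ⇒ m₄ = 568.50000
m₂² = 182.25000
β₂ = m₄/m₂² = 568.50000 / 182.25000 ≈ 3.1193

3.1193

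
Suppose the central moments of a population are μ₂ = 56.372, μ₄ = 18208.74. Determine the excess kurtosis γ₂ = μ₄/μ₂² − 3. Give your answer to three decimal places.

μ₂² = 56.372² = 3177.80238
μ₄/μ₂² = 18208.74 / 3177.80238 = 5.72998
γ₂ = 5.72998 − 3 ≈ 2.730

2.730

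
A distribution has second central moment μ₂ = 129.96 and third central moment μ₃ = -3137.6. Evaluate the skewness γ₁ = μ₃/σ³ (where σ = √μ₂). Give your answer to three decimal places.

σ = √μ₂ = √129.96 = 11.40000
σ³ = μ₂^(3/2) = 1481.54400
γ₁ = μ₃/σ³ = -3137.6 / 1481.54400 ≈ -2.118

-2.118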